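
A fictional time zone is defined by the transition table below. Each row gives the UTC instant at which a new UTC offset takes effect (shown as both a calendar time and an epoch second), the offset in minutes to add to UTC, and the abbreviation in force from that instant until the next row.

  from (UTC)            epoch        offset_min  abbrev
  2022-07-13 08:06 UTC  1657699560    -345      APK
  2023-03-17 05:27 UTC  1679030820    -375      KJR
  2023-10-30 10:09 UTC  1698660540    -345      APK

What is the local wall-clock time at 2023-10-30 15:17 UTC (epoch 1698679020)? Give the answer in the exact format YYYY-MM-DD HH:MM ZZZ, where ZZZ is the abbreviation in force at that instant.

2023-10-30 09:32 APK

Query: 2023-10-30 15:17 UTC
Rule 3/3 (APK, -05:45): 2023-10-30 10:09 UTC ≤ query < +∞
15·60 + 17 - 345 = 572 min
572 = 0·1440 + 572; 572 = 9·60 + 32 → 09:32, same day
→ 2023-10-30 09:32 APK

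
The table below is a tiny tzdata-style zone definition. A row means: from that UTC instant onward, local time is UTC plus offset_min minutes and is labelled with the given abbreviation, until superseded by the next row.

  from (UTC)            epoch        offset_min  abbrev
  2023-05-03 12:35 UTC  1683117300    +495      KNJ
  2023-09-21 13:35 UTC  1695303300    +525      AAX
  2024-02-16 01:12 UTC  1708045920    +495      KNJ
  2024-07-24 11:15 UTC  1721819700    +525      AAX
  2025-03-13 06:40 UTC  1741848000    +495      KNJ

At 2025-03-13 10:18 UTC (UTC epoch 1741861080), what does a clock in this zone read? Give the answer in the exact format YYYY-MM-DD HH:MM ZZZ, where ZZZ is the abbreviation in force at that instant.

2025-03-13 18:33 KNJ

Query: 2025-03-13 10:18 UTC
Rule 5/5 (KNJ, +08:15): 2025-03-13 06:40 UTC ≤ query < +∞
10·60 + 18 + 495 = 1113 min
1113 = 0·1440 + 1113; 1113 = 18·60 + 33 → 18:33, same day
→ 2025-03-13 18:33 KNJ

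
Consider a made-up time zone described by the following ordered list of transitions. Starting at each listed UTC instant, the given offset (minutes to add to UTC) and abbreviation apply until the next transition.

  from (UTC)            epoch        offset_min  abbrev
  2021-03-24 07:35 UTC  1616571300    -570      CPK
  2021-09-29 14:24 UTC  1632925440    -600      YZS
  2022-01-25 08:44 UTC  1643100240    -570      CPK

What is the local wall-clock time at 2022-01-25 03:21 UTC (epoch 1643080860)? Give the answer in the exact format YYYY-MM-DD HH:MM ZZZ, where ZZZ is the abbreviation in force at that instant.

2022-01-24 17:21 YZS

Query: 2022-01-25 03:21 UTC
Rule 2/3 (YZS, -10:00): 2021-09-29 14:24 UTC ≤ query < 2022-01-25 08:44 UTC
3·60 + 21 - 600 = -399 min
-399 = -1·1440 + 1041; 1041 = 17·60 + 21 → 17:21, 2022-01-25 - 1 day = 2022-01-24
→ 2022-01-24 17:21 YZS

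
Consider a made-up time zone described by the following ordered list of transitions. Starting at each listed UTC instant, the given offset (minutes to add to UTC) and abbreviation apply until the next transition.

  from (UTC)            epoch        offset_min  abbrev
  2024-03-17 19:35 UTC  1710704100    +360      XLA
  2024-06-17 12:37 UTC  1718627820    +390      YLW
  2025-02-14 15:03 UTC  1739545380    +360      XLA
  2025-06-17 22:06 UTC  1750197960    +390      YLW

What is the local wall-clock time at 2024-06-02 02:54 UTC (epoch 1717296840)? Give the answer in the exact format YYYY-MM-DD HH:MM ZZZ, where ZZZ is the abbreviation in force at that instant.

Query: 2024-06-02 02:54 UTC
Rule 1/4 (XLA, +06:00): 2024-03-17 19:35 UTC ≤ query < 2024-06-17 12:37 UTC
2·60 + 54 + 360 = 534 min
534 = 0·1440 + 534; 534 = 8·60 + 54 → 08:54, same day
→ 2024-06-02 08:54 XLA

2024-06-02 08:54 XLA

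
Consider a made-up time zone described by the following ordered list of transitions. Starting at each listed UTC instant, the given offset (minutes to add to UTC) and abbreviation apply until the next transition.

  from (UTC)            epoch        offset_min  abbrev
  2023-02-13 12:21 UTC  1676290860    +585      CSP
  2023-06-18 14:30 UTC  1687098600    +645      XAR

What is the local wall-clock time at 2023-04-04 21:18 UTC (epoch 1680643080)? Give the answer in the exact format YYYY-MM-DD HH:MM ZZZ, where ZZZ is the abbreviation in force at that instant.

Query: 2023-04-04 21:18 UTC
Rule 1/2 (CSP, +09:45): 2023-02-13 12:21 UTC ≤ query < 2023-06-18 14:30 UTC
21·60 + 18 + 585 = 1863 min
1863 = 1·1440 + 423; 423 = 7·60 + 3 → 07:03, 2023-04-04 + 1 day = 2023-04-05
→ 2023-04-05 07:03 CSP

2023-04-05 07:03 CSP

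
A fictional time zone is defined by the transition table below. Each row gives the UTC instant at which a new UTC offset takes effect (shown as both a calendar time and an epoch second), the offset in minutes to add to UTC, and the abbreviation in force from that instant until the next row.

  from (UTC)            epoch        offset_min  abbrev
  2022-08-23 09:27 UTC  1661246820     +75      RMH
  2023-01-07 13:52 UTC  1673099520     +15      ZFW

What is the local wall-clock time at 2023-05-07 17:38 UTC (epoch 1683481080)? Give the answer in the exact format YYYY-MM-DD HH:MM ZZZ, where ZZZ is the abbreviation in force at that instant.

2023-05-07 17:53 ZFW

Query: 2023-05-07 17:38 UTC
Rule 2/2 (ZFW, +00:15): 2023-01-07 13:52 UTC ≤ query < +∞
17·60 + 38 + 15 = 1073 min
1073 = 0·1440 + 1073; 1073 = 17·60 + 53 → 17:53, same day
→ 2023-05-07 17:53 ZFW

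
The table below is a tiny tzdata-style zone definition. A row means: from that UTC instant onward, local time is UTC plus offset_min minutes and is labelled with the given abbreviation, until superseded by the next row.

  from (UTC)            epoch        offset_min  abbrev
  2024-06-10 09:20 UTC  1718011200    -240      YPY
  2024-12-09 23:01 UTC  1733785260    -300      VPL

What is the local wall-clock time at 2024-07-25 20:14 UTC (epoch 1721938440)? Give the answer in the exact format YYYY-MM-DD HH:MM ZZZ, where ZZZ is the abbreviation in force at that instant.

Query: 2024-07-25 20:14 UTC
Rule 1/2 (YPY, -04:00): 2024-06-10 09:20 UTC ≤ query < 2024-12-09 23:01 UTC
20·60 + 14 - 240 = 974 min
974 = 0·1440 + 974; 974 = 16·60 + 14 → 16:14, same day
→ 2024-07-25 16:14 YPY

2024-07-25 16:14 YPY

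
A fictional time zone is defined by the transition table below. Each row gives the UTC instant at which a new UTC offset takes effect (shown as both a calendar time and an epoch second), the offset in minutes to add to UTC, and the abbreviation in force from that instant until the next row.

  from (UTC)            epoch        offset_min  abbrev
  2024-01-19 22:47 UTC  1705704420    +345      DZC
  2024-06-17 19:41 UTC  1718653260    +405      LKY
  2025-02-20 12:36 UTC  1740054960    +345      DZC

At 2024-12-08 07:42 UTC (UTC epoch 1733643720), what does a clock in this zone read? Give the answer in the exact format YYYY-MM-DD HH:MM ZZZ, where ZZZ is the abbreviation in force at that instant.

2024-12-08 14:27 LKY

Query: 2024-12-08 07:42 UTC
Rule 2/3 (LKY, +06:45): 2024-06-17 19:41 UTC ≤ query < 2025-02-20 12:36 UTC
7·60 + 42 + 405 = 867 min
867 = 0·1440 + 867; 867 = 14·60 + 27 → 14:27, same day
→ 2024-12-08 14:27 LKY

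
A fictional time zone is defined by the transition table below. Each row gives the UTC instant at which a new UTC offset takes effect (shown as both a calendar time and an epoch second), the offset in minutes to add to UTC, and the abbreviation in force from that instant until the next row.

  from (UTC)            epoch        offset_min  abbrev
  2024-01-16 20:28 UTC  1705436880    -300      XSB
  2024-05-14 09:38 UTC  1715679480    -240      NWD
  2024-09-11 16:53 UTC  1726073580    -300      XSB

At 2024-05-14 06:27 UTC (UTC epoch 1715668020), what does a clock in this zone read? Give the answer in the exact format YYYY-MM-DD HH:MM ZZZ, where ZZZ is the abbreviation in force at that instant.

2024-05-14 01:27 XSB

Query: 2024-05-14 06:27 UTC
Rule 1/3 (XSB, -05:00): 2024-01-16 20:28 UTC ≤ query < 2024-05-14 09:38 UTC
6·60 + 27 - 300 = 87 min
87 = 0·1440 + 87; 87 = 1·60 + 27 → 01:27, same day
→ 2024-05-14 01:27 XSB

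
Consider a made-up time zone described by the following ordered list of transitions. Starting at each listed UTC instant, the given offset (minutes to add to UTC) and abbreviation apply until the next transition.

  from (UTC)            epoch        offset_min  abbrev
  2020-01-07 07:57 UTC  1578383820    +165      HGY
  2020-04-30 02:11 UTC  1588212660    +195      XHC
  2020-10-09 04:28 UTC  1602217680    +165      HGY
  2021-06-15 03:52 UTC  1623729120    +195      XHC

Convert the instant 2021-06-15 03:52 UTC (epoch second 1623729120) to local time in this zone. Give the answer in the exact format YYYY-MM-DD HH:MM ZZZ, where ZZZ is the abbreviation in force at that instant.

2021-06-15 07:07 XHC

Query: 2021-06-15 03:52 UTC
Rule 4/4 (XHC, +03:15): 2021-06-15 03:52 UTC ≤ query < +∞
3·60 + 52 + 195 = 427 min
427 = 0·1440 + 427; 427 = 7·60 + 7 → 07:07, same day
→ 2021-06-15 07:07 XHC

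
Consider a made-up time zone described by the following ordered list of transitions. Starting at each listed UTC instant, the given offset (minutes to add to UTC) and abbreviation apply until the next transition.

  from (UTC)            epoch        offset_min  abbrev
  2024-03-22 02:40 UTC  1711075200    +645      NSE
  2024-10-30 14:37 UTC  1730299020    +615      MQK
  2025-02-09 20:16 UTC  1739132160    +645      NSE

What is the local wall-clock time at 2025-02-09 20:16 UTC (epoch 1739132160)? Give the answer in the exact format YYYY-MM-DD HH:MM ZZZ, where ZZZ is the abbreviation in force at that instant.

2025-02-10 07:01 NSE

Query: 2025-02-09 20:16 UTC
Rule 3/3 (NSE, +10:45): 2025-02-09 20:16 UTC ≤ query < +∞
20·60 + 16 + 645 = 1861 min
1861 = 1·1440 + 421; 421 = 7·60 + 1 → 07:01, 2025-02-09 + 1 day = 2025-02-10
→ 2025-02-10 07:01 NSE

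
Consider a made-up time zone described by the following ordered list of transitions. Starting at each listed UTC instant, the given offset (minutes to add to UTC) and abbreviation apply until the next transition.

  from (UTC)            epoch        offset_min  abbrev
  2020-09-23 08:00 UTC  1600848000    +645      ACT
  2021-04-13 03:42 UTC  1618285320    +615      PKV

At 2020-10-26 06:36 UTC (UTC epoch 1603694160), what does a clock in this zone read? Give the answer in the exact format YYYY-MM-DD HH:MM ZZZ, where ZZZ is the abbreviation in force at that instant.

Query: 2020-10-26 06:36 UTC
Rule 1/2 (ACT, +10:45): 2020-09-23 08:00 UTC ≤ query < 2021-04-13 03:42 UTC
6·60 + 36 + 645 = 1041 min
1041 = 0·1440 + 1041; 1041 = 17·60 + 21 → 17:21, same day
→ 2020-10-26 17:21 ACT

2020-10-26 17:21 ACT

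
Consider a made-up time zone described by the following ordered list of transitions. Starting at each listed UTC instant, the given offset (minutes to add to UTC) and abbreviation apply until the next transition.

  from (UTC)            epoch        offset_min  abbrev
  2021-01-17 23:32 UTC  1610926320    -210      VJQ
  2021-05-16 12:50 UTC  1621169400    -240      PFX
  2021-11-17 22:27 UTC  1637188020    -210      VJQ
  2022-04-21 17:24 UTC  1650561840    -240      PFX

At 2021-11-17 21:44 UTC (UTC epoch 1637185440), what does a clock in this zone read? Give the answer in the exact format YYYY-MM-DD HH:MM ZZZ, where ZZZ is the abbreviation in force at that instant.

Query: 2021-11-17 21:44 UTC
Rule 2/4 (PFX, -04:00): 2021-05-16 12:50 UTC ≤ query < 2021-11-17 22:27 UTC
21·60 + 44 - 240 = 1064 min
1064 = 0·1440 + 1064; 1064 = 17·60 + 44 → 17:44, same day
→ 2021-11-17 17:44 PFX

2021-11-17 17:44 PFX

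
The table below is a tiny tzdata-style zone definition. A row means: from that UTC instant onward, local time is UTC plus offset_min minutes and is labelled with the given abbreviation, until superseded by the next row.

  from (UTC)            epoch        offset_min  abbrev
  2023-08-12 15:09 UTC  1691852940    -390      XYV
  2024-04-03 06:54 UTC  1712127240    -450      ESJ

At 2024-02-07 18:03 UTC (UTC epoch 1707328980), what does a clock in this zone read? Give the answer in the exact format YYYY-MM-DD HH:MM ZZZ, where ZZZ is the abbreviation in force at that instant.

2024-02-07 11:33 XYV

Query: 2024-02-07 18:03 UTC
Rule 1/2 (XYV, -06:30): 2023-08-12 15:09 UTC ≤ query < 2024-04-03 06:54 UTC
18·60 + 3 - 390 = 693 min
693 = 0·1440 + 693; 693 = 11·60 + 33 → 11:33, same day
→ 2024-02-07 11:33 XYV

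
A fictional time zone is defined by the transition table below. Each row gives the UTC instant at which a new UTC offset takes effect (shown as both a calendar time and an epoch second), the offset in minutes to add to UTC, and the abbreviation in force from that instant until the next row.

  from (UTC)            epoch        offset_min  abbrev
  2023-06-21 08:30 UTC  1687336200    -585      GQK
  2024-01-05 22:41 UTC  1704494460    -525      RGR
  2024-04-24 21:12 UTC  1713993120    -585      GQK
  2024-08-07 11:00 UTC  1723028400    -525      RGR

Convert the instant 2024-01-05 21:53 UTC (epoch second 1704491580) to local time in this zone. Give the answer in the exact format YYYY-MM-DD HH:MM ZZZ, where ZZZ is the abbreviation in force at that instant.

Query: 2024-01-05 21:53 UTC
Rule 1/4 (GQK, -09:45): 2023-06-21 08:30 UTC ≤ query < 2024-01-05 22:41 UTC
21·60 + 53 - 585 = 728 min
728 = 0·1440 + 728; 728 = 12·60 + 8 → 12:08, same day
→ 2024-01-05 12:08 GQK

2024-01-05 12:08 GQK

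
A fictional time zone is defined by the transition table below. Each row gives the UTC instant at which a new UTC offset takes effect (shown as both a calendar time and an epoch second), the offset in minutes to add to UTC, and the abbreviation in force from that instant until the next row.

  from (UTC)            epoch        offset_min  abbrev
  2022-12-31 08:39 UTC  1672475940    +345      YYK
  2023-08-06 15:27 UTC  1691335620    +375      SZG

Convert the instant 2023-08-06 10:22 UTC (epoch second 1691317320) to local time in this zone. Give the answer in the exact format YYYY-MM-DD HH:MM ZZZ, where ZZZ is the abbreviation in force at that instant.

Query: 2023-08-06 10:22 UTC
Rule 1/2 (YYK, +05:45): 2022-12-31 08:39 UTC ≤ query < 2023-08-06 15:27 UTC
10·60 + 22 + 345 = 967 min
967 = 0·1440 + 967; 967 = 16·60 + 7 → 16:07, same day
→ 2023-08-06 16:07 YYK

2023-08-06 16:07 YYK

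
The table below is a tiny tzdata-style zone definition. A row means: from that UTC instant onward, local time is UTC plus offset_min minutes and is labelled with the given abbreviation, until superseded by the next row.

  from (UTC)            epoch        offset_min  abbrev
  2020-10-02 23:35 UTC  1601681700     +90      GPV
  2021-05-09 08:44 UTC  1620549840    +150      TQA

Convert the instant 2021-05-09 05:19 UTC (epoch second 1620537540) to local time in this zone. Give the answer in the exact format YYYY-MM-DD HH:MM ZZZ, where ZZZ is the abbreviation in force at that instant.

2021-05-09 06:49 GPV

Query: 2021-05-09 05:19 UTC
Rule 1/2 (GPV, +01:30): 2020-10-02 23:35 UTC ≤ query < 2021-05-09 08:44 UTC
5·60 + 19 + 90 = 409 min
409 = 0·1440 + 409; 409 = 6·60 + 49 → 06:49, same day
→ 2021-05-09 06:49 GPV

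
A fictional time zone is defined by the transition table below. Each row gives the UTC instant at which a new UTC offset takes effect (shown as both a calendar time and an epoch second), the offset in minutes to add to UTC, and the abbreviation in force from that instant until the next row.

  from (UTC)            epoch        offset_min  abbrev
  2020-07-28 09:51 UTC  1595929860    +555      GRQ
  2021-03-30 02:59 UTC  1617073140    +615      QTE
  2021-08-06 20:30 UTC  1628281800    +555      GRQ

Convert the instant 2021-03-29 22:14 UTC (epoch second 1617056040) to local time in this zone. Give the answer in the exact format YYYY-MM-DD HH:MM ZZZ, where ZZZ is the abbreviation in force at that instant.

2021-03-30 07:29 GRQ

Query: 2021-03-29 22:14 UTC
Rule 1/3 (GRQ, +09:15): 2020-07-28 09:51 UTC ≤ query < 2021-03-30 02:59 UTC
22·60 + 14 + 555 = 1889 min
1889 = 1·1440 + 449; 449 = 7·60 + 29 → 07:29, 2021-03-29 + 1 day = 2021-03-30
→ 2021-03-30 07:29 GRQ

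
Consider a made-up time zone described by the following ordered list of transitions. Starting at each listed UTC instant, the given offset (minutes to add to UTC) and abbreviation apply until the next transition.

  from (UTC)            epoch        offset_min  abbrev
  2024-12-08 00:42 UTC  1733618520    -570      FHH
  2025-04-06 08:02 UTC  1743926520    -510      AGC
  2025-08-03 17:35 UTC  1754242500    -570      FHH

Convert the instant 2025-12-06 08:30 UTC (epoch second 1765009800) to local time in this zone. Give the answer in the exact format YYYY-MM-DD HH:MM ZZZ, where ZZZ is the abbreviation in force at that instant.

2025-12-05 23:00 FHH

Query: 2025-12-06 08:30 UTC
Rule 3/3 (FHH, -09:30): 2025-08-03 17:35 UTC ≤ query < +∞
8·60 + 30 - 570 = -60 min
-60 = -1·1440 + 1380; 1380 = 23·60 + 0 → 23:00, 2025-12-06 - 1 day = 2025-12-05
→ 2025-12-05 23:00 FHH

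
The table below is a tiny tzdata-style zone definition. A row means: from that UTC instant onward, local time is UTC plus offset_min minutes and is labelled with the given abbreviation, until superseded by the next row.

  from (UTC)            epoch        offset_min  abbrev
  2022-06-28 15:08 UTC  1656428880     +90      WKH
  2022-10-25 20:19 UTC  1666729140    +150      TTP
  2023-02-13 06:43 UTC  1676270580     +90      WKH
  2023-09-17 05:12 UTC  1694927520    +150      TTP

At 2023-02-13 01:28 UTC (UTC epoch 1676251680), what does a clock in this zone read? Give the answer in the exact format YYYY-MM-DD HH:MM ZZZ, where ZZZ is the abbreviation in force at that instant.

Query: 2023-02-13 01:28 UTC
Rule 2/4 (TTP, +02:30): 2022-10-25 20:19 UTC ≤ query < 2023-02-13 06:43 UTC
1·60 + 28 + 150 = 238 min
238 = 0·1440 + 238; 238 = 3·60 + 58 → 03:58, same day
→ 2023-02-13 03:58 TTP

2023-02-13 03:58 TTP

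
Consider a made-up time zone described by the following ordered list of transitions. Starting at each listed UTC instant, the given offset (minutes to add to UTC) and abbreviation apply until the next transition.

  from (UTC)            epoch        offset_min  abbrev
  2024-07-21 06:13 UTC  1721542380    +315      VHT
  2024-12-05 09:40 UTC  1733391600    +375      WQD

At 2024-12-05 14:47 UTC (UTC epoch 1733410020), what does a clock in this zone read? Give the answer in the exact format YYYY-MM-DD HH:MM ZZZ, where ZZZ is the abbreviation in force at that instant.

Query: 2024-12-05 14:47 UTC
Rule 2/2 (WQD, +06:15): 2024-12-05 09:40 UTC ≤ query < +∞
14·60 + 47 + 375 = 1262 min
1262 = 0·1440 + 1262; 1262 = 21·60 + 2 → 21:02, same day
→ 2024-12-05 21:02 WQD

2024-12-05 21:02 WQD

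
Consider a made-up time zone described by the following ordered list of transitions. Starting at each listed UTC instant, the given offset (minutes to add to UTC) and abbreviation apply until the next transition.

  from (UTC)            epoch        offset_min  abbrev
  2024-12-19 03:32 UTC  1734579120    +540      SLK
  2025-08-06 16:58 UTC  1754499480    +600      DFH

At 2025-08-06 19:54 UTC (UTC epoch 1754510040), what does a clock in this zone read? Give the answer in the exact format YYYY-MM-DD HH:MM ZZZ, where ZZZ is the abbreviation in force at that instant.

2025-08-07 05:54 DFH

Query: 2025-08-06 19:54 UTC
Rule 2/2 (DFH, +10:00): 2025-08-06 16:58 UTC ≤ query < +∞
19·60 + 54 + 600 = 1794 min
1794 = 1·1440 + 354; 354 = 5·60 + 54 → 05:54, 2025-08-06 + 1 day = 2025-08-07
→ 2025-08-07 05:54 DFH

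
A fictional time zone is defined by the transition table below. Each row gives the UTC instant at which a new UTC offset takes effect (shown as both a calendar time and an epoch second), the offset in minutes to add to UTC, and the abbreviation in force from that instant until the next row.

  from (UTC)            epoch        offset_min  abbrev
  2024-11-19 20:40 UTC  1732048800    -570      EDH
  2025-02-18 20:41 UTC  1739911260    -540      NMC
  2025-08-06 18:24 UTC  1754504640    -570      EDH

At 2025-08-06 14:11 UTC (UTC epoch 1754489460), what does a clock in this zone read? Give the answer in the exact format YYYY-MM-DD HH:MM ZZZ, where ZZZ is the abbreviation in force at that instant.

2025-08-06 05:11 NMC

Query: 2025-08-06 14:11 UTC
Rule 2/3 (NMC, -09:00): 2025-02-18 20:41 UTC ≤ query < 2025-08-06 18:24 UTC
14·60 + 11 - 540 = 311 min
311 = 0·1440 + 311; 311 = 5·60 + 11 → 05:11, same day
→ 2025-08-06 05:11 NMC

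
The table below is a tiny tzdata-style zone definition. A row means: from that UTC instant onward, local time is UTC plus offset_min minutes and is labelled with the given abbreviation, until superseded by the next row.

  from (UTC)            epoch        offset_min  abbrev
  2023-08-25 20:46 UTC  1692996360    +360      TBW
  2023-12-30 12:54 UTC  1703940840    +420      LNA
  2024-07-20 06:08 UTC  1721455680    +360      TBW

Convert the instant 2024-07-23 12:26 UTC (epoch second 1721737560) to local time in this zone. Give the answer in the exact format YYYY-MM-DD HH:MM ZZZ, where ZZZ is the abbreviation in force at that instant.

Query: 2024-07-23 12:26 UTC
Rule 3/3 (TBW, +06:00): 2024-07-20 06:08 UTC ≤ query < +∞
12·60 + 26 + 360 = 1106 min
1106 = 0·1440 + 1106; 1106 = 18·60 + 26 → 18:26, same day
→ 2024-07-23 18:26 TBW

2024-07-23 18:26 TBW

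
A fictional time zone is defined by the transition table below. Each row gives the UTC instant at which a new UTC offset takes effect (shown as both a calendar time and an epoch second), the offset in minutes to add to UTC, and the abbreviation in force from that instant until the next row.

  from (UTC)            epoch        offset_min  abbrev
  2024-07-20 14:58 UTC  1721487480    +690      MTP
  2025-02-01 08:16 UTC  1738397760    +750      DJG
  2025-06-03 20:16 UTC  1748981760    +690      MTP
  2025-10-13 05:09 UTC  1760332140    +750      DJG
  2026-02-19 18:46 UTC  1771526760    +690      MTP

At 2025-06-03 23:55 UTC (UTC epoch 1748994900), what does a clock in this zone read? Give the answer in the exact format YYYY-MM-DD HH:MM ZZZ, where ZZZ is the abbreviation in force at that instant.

2025-06-04 11:25 MTP

Query: 2025-06-03 23:55 UTC
Rule 3/5 (MTP, +11:30): 2025-06-03 20:16 UTC ≤ query < 2025-10-13 05:09 UTC
23·60 + 55 + 690 = 2125 min
2125 = 1·1440 + 685; 685 = 11·60 + 25 → 11:25, 2025-06-03 + 1 day = 2025-06-04
→ 2025-06-04 11:25 MTP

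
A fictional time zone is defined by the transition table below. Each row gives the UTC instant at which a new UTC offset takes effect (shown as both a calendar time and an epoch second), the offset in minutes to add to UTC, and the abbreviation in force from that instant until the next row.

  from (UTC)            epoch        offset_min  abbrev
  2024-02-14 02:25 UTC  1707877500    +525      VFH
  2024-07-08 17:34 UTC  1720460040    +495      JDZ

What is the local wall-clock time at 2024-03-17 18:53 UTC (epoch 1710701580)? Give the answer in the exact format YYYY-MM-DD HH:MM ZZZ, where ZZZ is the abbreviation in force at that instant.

2024-03-18 03:38 VFH

Query: 2024-03-17 18:53 UTC
Rule 1/2 (VFH, +08:45): 2024-02-14 02:25 UTC ≤ query < 2024-07-08 17:34 UTC
18·60 + 53 + 525 = 1658 min
1658 = 1·1440 + 218; 218 = 3·60 + 38 → 03:38, 2024-03-17 + 1 day = 2024-03-18
→ 2024-03-18 03:38 VFH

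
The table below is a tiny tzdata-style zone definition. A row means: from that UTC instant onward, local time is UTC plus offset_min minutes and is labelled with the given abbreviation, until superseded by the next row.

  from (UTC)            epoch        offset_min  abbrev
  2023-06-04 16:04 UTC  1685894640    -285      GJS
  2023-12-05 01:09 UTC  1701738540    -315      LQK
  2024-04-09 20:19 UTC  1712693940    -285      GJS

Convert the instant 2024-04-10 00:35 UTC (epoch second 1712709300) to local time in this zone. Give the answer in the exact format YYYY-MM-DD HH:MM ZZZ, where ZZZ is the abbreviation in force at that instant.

Query: 2024-04-10 00:35 UTC
Rule 3/3 (GJS, -04:45): 2024-04-09 20:19 UTC ≤ query < +∞
0·60 + 35 - 285 = -250 min
-250 = -1·1440 + 1190; 1190 = 19·60 + 50 → 19:50, 2024-04-10 - 1 day = 2024-04-09
→ 2024-04-09 19:50 GJS

2024-04-09 19:50 GJS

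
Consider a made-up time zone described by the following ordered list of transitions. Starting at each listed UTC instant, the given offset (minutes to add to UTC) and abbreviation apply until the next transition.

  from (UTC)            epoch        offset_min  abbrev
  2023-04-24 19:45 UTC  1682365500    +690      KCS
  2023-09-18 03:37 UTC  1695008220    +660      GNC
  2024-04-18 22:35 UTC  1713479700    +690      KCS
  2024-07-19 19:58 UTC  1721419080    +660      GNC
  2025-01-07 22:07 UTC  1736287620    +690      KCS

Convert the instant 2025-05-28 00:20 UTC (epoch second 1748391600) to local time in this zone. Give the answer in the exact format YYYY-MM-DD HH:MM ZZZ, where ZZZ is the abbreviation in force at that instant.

2025-05-28 11:50 KCS

Query: 2025-05-28 00:20 UTC
Rule 5/5 (KCS, +11:30): 2025-01-07 22:07 UTC ≤ query < +∞
0·60 + 20 + 690 = 710 min
710 = 0·1440 + 710; 710 = 11·60 + 50 → 11:50, same day
→ 2025-05-28 11:50 KCS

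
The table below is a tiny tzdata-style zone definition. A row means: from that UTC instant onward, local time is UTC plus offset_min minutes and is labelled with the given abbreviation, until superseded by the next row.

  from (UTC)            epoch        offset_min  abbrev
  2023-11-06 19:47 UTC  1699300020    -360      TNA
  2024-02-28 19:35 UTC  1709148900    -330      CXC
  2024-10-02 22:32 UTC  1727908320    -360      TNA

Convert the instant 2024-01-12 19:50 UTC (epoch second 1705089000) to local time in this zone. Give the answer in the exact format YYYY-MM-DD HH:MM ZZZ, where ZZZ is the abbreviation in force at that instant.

2024-01-12 13:50 TNA

Query: 2024-01-12 19:50 UTC
Rule 1/3 (TNA, -06:00): 2023-11-06 19:47 UTC ≤ query < 2024-02-28 19:35 UTC
19·60 + 50 - 360 = 830 min
830 = 0·1440 + 830; 830 = 13·60 + 50 → 13:50, same day
→ 2024-01-12 13:50 TNA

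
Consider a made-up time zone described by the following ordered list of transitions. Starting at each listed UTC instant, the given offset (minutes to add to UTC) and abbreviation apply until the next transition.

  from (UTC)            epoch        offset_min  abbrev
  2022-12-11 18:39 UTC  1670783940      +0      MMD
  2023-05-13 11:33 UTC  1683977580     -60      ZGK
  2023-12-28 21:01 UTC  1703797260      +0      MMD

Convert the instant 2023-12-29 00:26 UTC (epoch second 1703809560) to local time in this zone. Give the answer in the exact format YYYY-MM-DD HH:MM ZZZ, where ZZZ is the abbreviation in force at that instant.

2023-12-29 00:26 MMD

Query: 2023-12-29 00:26 UTC
Rule 3/3 (MMD, +00:00): 2023-12-28 21:01 UTC ≤ query < +∞
0·60 + 26 + 0 = 26 min
26 = 0·1440 + 26; 26 = 0·60 + 26 → 00:26, same day
→ 2023-12-29 00:26 MMD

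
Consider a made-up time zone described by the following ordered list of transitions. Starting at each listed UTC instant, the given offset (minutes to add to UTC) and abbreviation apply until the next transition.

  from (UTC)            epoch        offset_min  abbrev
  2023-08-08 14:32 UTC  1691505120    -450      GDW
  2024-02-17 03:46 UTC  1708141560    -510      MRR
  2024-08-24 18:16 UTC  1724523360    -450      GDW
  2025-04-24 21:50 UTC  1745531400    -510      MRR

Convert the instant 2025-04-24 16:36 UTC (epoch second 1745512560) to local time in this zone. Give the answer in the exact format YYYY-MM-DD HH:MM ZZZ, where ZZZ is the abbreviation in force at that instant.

Query: 2025-04-24 16:36 UTC
Rule 3/4 (GDW, -07:30): 2024-08-24 18:16 UTC ≤ query < 2025-04-24 21:50 UTC
16·60 + 36 - 450 = 546 min
546 = 0·1440 + 546; 546 = 9·60 + 6 → 09:06, same day
→ 2025-04-24 09:06 GDW

2025-04-24 09:06 GDW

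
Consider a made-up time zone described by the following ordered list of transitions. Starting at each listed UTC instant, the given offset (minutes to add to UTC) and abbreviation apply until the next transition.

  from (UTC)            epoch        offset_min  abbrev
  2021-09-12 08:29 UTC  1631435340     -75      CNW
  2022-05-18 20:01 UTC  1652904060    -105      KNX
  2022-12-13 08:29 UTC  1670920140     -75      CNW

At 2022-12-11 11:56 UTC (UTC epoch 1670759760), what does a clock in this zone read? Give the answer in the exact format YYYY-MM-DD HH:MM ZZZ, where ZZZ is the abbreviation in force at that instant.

2022-12-11 10:11 KNX

Query: 2022-12-11 11:56 UTC
Rule 2/3 (KNX, -01:45): 2022-05-18 20:01 UTC ≤ query < 2022-12-13 08:29 UTC
11·60 + 56 - 105 = 611 min
611 = 0·1440 + 611; 611 = 10·60 + 11 → 10:11, same day
→ 2022-12-11 10:11 KNX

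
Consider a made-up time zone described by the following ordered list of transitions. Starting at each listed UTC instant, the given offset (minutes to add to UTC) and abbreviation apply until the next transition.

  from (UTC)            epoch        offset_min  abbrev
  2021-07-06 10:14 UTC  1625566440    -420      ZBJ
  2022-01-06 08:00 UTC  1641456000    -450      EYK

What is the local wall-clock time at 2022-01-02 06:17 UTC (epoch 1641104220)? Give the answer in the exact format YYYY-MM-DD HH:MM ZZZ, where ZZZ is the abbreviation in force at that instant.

Query: 2022-01-02 06:17 UTC
Rule 1/2 (ZBJ, -07:00): 2021-07-06 10:14 UTC ≤ query < 2022-01-06 08:00 UTC
6·60 + 17 - 420 = -43 min
-43 = -1·1440 + 1397; 1397 = 23·60 + 17 → 23:17, 2022-01-02 - 1 day = 2022-01-01
→ 2022-01-01 23:17 ZBJ

2022-01-01 23:17 ZBJ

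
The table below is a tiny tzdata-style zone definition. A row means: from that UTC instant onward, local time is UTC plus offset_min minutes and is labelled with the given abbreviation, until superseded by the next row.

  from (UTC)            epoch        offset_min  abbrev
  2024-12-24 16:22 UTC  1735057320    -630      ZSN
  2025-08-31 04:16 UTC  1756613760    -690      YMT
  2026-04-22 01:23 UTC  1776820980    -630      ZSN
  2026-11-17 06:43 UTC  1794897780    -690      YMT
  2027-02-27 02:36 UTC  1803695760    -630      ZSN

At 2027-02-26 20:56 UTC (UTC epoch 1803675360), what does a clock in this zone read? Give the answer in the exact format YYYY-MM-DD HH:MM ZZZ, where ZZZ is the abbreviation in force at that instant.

Query: 2027-02-26 20:56 UTC
Rule 4/5 (YMT, -11:30): 2026-11-17 06:43 UTC ≤ query < 2027-02-27 02:36 UTC
20·60 + 56 - 690 = 566 min
566 = 0·1440 + 566; 566 = 9·60 + 26 → 09:26, same day
→ 2027-02-26 09:26 YMT

2027-02-26 09:26 YMT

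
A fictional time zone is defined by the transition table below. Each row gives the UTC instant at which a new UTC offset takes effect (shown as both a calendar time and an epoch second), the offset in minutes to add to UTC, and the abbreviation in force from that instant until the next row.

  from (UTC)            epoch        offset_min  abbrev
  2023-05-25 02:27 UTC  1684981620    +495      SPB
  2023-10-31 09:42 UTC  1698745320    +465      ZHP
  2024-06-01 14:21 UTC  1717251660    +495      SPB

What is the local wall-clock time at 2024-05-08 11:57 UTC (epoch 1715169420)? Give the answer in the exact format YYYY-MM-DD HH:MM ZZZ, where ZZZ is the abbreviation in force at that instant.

2024-05-08 19:42 ZHP

Query: 2024-05-08 11:57 UTC
Rule 2/3 (ZHP, +07:45): 2023-10-31 09:42 UTC ≤ query < 2024-06-01 14:21 UTC
11·60 + 57 + 465 = 1182 min
1182 = 0·1440 + 1182; 1182 = 19·60 + 42 → 19:42, same day
→ 2024-05-08 19:42 ZHP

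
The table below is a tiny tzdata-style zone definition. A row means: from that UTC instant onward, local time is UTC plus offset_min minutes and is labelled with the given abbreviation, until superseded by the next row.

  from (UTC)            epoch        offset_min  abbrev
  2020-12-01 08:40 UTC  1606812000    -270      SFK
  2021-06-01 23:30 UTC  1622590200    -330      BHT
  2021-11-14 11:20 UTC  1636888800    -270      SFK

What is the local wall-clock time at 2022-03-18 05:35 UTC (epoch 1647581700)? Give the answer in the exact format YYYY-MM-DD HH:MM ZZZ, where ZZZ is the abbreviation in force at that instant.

Query: 2022-03-18 05:35 UTC
Rule 3/3 (SFK, -04:30): 2021-11-14 11:20 UTC ≤ query < +∞
5·60 + 35 - 270 = 65 min
65 = 0·1440 + 65; 65 = 1·60 + 5 → 01:05, same day
→ 2022-03-18 01:05 SFK

2022-03-18 01:05 SFK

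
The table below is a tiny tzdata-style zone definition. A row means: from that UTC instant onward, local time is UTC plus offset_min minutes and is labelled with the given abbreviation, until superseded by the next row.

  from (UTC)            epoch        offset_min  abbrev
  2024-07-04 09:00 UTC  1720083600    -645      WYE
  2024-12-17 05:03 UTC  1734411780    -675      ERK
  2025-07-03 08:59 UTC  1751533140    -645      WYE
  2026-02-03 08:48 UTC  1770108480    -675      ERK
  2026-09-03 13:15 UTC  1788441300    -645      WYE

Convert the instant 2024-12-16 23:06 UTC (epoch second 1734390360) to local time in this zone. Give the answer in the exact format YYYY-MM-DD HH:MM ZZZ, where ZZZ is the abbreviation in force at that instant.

2024-12-16 12:21 WYE

Query: 2024-12-16 23:06 UTC
Rule 1/5 (WYE, -10:45): 2024-07-04 09:00 UTC ≤ query < 2024-12-17 05:03 UTC
23·60 + 6 - 645 = 741 min
741 = 0·1440 + 741; 741 = 12·60 + 21 → 12:21, same day
→ 2024-12-16 12:21 WYE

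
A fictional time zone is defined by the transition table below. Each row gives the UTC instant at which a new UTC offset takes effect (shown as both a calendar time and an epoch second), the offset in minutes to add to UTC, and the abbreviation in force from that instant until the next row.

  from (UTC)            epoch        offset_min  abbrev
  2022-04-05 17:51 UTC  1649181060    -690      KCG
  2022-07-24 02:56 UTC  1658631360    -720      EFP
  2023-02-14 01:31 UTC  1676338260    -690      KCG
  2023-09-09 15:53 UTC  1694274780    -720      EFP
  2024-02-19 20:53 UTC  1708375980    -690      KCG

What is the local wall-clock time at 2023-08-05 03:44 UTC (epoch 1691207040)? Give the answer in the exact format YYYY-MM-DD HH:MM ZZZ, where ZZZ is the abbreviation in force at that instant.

2023-08-04 16:14 KCG

Query: 2023-08-05 03:44 UTC
Rule 3/5 (KCG, -11:30): 2023-02-14 01:31 UTC ≤ query < 2023-09-09 15:53 UTC
3·60 + 44 - 690 = -466 min
-466 = -1·1440 + 974; 974 = 16·60 + 14 → 16:14, 2023-08-05 - 1 day = 2023-08-04
→ 2023-08-04 16:14 KCG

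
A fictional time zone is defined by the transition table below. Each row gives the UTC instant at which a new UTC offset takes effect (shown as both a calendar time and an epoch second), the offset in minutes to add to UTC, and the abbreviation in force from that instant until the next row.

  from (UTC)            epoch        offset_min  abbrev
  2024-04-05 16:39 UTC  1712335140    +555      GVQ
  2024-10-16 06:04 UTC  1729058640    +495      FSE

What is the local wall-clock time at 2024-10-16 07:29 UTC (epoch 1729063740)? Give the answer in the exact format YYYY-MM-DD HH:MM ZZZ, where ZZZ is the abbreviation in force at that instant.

2024-10-16 15:44 FSE

Query: 2024-10-16 07:29 UTC
Rule 2/2 (FSE, +08:15): 2024-10-16 06:04 UTC ≤ query < +∞
7·60 + 29 + 495 = 944 min
944 = 0·1440 + 944; 944 = 15·60 + 44 → 15:44, same day
→ 2024-10-16 15:44 FSE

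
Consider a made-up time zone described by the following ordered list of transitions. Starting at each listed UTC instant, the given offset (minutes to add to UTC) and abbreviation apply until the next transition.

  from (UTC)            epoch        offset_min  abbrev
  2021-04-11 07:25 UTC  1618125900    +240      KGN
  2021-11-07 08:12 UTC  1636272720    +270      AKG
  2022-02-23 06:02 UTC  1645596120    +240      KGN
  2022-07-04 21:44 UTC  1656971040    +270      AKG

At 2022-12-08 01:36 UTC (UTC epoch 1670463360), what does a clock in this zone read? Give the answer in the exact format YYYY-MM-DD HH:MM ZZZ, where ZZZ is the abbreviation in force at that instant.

Query: 2022-12-08 01:36 UTC
Rule 4/4 (AKG, +04:30): 2022-07-04 21:44 UTC ≤ query < +∞
1·60 + 36 + 270 = 366 min
366 = 0·1440 + 366; 366 = 6·60 + 6 → 06:06, same day
→ 2022-12-08 06:06 AKG

2022-12-08 06:06 AKG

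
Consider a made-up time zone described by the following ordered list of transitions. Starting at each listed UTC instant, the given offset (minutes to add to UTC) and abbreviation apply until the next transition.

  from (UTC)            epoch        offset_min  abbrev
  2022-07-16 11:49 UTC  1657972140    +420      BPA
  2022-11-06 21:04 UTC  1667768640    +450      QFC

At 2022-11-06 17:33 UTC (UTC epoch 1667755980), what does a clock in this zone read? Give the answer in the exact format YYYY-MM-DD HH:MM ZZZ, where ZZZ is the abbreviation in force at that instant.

Query: 2022-11-06 17:33 UTC
Rule 1/2 (BPA, +07:00): 2022-07-16 11:49 UTC ≤ query < 2022-11-06 21:04 UTC
17·60 + 33 + 420 = 1473 min
1473 = 1·1440 + 33; 33 = 0·60 + 33 → 00:33, 2022-11-06 + 1 day = 2022-11-07
→ 2022-11-07 00:33 BPA

2022-11-07 00:33 BPA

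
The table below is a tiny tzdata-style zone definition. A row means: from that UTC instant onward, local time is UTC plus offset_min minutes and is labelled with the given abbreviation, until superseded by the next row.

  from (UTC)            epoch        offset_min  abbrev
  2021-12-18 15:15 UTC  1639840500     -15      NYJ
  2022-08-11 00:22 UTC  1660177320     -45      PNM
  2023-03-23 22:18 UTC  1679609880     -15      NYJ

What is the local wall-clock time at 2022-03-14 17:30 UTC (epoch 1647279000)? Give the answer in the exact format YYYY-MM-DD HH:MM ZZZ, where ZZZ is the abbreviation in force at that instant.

Query: 2022-03-14 17:30 UTC
Rule 1/3 (NYJ, -00:15): 2021-12-18 15:15 UTC ≤ query < 2022-08-11 00:22 UTC
17·60 + 30 - 15 = 1035 min
1035 = 0·1440 + 1035; 1035 = 17·60 + 15 → 17:15, same day
→ 2022-03-14 17:15 NYJ

2022-03-14 17:15 NYJ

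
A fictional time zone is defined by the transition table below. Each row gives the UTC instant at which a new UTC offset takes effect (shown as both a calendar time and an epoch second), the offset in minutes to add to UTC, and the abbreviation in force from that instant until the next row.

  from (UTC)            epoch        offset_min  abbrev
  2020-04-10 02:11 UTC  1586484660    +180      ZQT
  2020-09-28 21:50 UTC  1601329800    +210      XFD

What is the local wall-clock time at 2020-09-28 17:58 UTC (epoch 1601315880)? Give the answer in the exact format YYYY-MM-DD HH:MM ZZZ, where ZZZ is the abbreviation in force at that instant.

Query: 2020-09-28 17:58 UTC
Rule 1/2 (ZQT, +03:00): 2020-04-10 02:11 UTC ≤ query < 2020-09-28 21:50 UTC
17·60 + 58 + 180 = 1258 min
1258 = 0·1440 + 1258; 1258 = 20·60 + 58 → 20:58, same day
→ 2020-09-28 20:58 ZQT

2020-09-28 20:58 ZQT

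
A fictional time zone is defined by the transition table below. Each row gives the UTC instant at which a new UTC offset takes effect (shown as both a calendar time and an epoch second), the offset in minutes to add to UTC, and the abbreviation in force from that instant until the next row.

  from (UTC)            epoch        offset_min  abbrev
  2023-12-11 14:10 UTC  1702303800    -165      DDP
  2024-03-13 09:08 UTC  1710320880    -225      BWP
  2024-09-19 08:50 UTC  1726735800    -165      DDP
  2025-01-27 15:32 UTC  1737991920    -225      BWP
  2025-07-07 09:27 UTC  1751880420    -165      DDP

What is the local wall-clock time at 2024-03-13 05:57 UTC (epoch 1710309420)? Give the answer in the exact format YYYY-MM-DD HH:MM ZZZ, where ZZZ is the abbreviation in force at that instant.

2024-03-13 03:12 DDP

Query: 2024-03-13 05:57 UTC
Rule 1/5 (DDP, -02:45): 2023-12-11 14:10 UTC ≤ query < 2024-03-13 09:08 UTC
5·60 + 57 - 165 = 192 min
192 = 0·1440 + 192; 192 = 3·60 + 12 → 03:12, same day
→ 2024-03-13 03:12 DDP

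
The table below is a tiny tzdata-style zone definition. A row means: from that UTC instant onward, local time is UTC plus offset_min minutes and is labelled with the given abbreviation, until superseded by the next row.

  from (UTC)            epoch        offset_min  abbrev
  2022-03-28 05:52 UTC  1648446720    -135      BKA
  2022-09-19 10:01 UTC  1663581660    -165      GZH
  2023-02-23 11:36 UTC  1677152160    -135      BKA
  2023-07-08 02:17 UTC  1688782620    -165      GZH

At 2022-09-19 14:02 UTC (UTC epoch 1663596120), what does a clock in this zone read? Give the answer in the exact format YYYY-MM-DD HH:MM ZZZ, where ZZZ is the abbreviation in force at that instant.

2022-09-19 11:17 GZH

Query: 2022-09-19 14:02 UTC
Rule 2/4 (GZH, -02:45): 2022-09-19 10:01 UTC ≤ query < 2023-02-23 11:36 UTC
14·60 + 2 - 165 = 677 min
677 = 0·1440 + 677; 677 = 11·60 + 17 → 11:17, same day
→ 2022-09-19 11:17 GZH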